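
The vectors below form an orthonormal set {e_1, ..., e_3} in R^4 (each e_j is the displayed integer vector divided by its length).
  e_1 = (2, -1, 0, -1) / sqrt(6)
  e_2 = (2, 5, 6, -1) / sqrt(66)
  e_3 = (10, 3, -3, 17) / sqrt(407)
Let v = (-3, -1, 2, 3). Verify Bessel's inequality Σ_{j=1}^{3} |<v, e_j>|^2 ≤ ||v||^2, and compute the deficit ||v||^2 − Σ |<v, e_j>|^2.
Σ |<v, e_j>|^2 = 410/37; ||v||^2 = 23; deficit = 441/37

Write each e_j = u_j / sqrt(<u_j, u_j>) where u_j is the displayed integer vector. Then <v, e_j> = <v, u_j> / sqrt(<u_j, u_j>), so |<v, e_j>|^2 = <v, u_j>^2 / <u_j, u_j>.
Coefficients: <v, e_1> = -8/sqrt(6), <v, e_2> = -2/sqrt(66), <v, e_3> = 12/sqrt(407).
Square and sum: Σ |<v, e_j>|^2 = 410/37.
Compute ||v||^2 = v·v = 23.
Deficit = 23 − 410/37 = 441/37 ≥ 0, confirming Bessel's inequality. (The deficit equals ||v − Σ <v,e_j> e_j||^2, the squared distance from v to span{e_j}.)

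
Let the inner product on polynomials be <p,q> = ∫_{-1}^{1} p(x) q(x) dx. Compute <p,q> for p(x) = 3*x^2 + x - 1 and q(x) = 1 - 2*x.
<p,q> = -4/3

Expand the product: p(x)·q(x) = -6*x^3 + x^2 + 3*x - 1.
∫_{-1}^{1} of each monomial x^k gives [2/(k+1) if k even, 0 if k odd]. Integrating term-by-term (or equivalently evaluating the antiderivative F(x) = -3*x^4/2 + x^3/3 + 3*x^2/2 - x at the endpoints):
  F(1) − F(−1) = -2/3 − (2/3) = -4/3.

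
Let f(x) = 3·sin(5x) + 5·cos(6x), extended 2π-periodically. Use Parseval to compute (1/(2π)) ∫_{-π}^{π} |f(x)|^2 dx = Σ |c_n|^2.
Σ |c_n|^2 = 17

Expand |f|^2 and use orthogonality of {sin(nx), cos(mx)} on [-π, π]:
  ∫_{-π}^{π} sin(nx)^2 dx = π, ∫ cos(mx)^2 dx = π, and cross terms integrate to 0.
So ∫_{-π}^{π} f(x)^2 dx = 3^2 · π + 5^2 · π = (9 + 25)π.
Divide by 2π: (9 + 25)/2 = 17.
By Parseval, this equals Σ |c_n|^2.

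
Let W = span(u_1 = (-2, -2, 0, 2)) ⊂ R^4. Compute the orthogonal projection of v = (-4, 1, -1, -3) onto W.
proj_W(v) = (0, 0, 0, 0)

Set up U = [u_1 | ... | u_1] ∈ R^(4×1). The projector onto W = col(U) is P = U (U^T U)^(-1) U^T.
Compute U^T U =
  [12],
and U^T v = (0).
Solve U^T U · c = U^T v for the coefficients: c = (0). The projection is proj_W(v) = U c.
Check: (v - proj_W(v)) · u_1 = 0  (should be 0).
Result: proj_W(v) = (0, 0, 0, 0).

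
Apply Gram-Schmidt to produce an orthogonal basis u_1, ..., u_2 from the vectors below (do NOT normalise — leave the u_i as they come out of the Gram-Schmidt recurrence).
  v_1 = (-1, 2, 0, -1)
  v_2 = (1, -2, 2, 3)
Orthogonal basis:
  u_1 = (-1, 2, 0, -1)
  u_2 = (-1/3, 2/3, 2, 5/3)

Apply the Gram-Schmidt recurrence
  u_1 = v_1
  u_i = v_i − Σ_{j<i} ((v_i · u_j) / (u_j · u_j)) · u_j.

Step by step this gives:
  u_1 = (-1, 2, 0, -1)
  u_2 = (-1/3, 2/3, 2, 5/3)

Orthogonality check:
  u_2 · u_1 = 0 (should be 0)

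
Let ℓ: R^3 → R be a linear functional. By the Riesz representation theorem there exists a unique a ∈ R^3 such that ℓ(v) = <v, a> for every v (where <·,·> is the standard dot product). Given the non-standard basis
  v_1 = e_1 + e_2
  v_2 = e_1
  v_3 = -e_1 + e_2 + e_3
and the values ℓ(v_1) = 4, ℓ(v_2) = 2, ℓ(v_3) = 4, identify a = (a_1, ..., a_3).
a = (2, 2, 4)

Write a = (a_1, ..., a_3) in the standard basis. For each basis vector v_i, ℓ(v_i) = <v_i, a> is a linear equation in the a_j's. Collect the n equations into a matrix system V a = ℓ, where row i of V is v_i (expressed in the standard basis). Since V is invertible (lower-triangular with 1s on the diagonal, up to permutation), solve by back-substitution:
  V =
[[1, 1, 0],
 [1, 0, 0],
 [-1, 1, 1]]
  V a = (4, 2, 4)
Solving gives a = (2, 2, 4).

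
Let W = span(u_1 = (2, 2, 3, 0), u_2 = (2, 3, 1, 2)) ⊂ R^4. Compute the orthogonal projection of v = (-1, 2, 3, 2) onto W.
proj_W(v) = (198/137, 242/137, 209/137, 88/137)

Set up U = [u_1 | ... | u_2] ∈ R^(4×2). The projector onto W = col(U) is P = U (U^T U)^(-1) U^T.
Compute U^T U =
  [17, 13]
  [13, 18],
and U^T v = (11, 11).
Solve U^T U · c = U^T v for the coefficients: c = (55/137, 44/137). The projection is proj_W(v) = U c.
Check: (v - proj_W(v)) · u_1 = 0  (should be 0).
Check: (v - proj_W(v)) · u_2 = 0  (should be 0).
Result: proj_W(v) = (198/137, 242/137, 209/137, 88/137).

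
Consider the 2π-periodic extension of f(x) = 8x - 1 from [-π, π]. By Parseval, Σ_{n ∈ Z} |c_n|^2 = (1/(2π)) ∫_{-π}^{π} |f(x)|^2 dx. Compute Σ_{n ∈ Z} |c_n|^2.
Σ |c_n|^2 = 64π^2/3 + 1

Expand and integrate term by term over [-π, π]:
  ∫ (8x)^2 dx = 64·(2π^3/3); ∫ 2·8·(-1)·x dx = 0 (odd integrand); ∫ (-1)^2 dx = 1·2π.
So (1/(2π)) ∫_{-π}^{π} (8x - 1)^2 dx = 64π^2/3 + 1 = 64π^2/3 + 1.
Parseval ⇒ Σ |c_n|^2 = 64π^2/3 + 1.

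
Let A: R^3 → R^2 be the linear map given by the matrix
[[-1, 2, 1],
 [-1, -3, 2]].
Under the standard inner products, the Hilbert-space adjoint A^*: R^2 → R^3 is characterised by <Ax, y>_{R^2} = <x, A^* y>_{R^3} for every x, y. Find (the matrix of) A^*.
A^* = A^T =
[[-1, -1],
 [2, -3],
 [1, 2]]

For real matrices with standard dot products, the defining identity <Ax, y> = <x, A^* y> gives (Ax)^T y = x^T (A^*) y, i.e. x^T A^T y = x^T (A^*) y. Since this holds for all x, y, we must have A^* = A^T. Therefore
A^* =
[[-1, -1],
 [2, -3],
 [1, 2]].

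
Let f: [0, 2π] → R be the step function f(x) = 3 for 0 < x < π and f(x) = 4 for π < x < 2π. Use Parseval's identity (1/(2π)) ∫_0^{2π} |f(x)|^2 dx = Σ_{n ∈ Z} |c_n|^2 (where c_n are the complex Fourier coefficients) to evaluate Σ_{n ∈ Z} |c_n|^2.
Σ |c_n|^2 = 25/2

Parseval equates the L^2 energy of f (normalised by 1/(2π)) with the ℓ^2 sum of its Fourier coefficients: (1/(2π)) ∫_0^{2π} |f|^2 = Σ |c_n|^2.
Compute the left side: (1/(2π)) [∫_0^π 3^2 dx + ∫_π^{2π} 4^2 dx] = (1/(2π)) · (9π + 16π) = (9 + 16)/2 = 25/2.
So Σ_{n ∈ Z} |c_n|^2 = 25/2.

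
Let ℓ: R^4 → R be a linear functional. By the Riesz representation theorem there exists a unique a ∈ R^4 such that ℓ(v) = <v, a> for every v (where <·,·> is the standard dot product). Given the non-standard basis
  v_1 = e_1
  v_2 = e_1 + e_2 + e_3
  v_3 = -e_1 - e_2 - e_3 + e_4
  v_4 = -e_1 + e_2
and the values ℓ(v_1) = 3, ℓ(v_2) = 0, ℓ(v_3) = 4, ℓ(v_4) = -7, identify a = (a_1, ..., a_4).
a = (3, -4, 1, 4)

Write a = (a_1, ..., a_4) in the standard basis. For each basis vector v_i, ℓ(v_i) = <v_i, a> is a linear equation in the a_j's. Collect the n equations into a matrix system V a = ℓ, where row i of V is v_i (expressed in the standard basis). Since V is invertible (lower-triangular with 1s on the diagonal, up to permutation), solve by back-substitution:
  V =
[[1, 0, 0, 0],
 [1, 1, 1, 0],
 [-1, -1, -1, 1],
 [-1, 1, 0, 0]]
  V a = (3, 0, 4, -7)
Solving gives a = (3, -4, 1, 4).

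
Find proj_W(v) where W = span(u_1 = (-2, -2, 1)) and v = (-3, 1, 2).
proj_W(v) = (-4/3, -4/3, 2/3)

Set up U = [u_1 | ... | u_1] ∈ R^(3×1). The projector onto W = col(U) is P = U (U^T U)^(-1) U^T.
Compute U^T U =
  [9],
and U^T v = (6).
Solve U^T U · c = U^T v for the coefficients: c = (2/3). The projection is proj_W(v) = U c.
Check: (v - proj_W(v)) · u_1 = 0  (should be 0).
Result: proj_W(v) = (-4/3, -4/3, 2/3).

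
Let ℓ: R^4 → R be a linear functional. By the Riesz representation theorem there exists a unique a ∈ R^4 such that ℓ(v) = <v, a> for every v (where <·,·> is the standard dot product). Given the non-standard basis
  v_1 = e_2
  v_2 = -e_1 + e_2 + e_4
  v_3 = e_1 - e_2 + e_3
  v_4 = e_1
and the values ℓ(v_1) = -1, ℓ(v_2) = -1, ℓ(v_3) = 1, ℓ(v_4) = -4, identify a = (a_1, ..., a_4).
a = (-4, -1, 4, -4)

Write a = (a_1, ..., a_4) in the standard basis. For each basis vector v_i, ℓ(v_i) = <v_i, a> is a linear equation in the a_j's. Collect the n equations into a matrix system V a = ℓ, where row i of V is v_i (expressed in the standard basis). Since V is invertible (lower-triangular with 1s on the diagonal, up to permutation), solve by back-substitution:
  V =
[[0, 1, 0, 0],
 [-1, 1, 0, 1],
 [1, -1, 1, 0],
 [1, 0, 0, 0]]
  V a = (-1, -1, 1, -4)
Solving gives a = (-4, -1, 4, -4).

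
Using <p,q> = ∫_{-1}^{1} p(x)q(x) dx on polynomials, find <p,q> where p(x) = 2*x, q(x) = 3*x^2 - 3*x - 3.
<p,q> = -4

Expand the product: p(x)·q(x) = 6*x^3 - 6*x^2 - 6*x.
∫_{-1}^{1} of each monomial x^k gives [2/(k+1) if k even, 0 if k odd]. Integrating term-by-term (or equivalently evaluating the antiderivative F(x) = 3*x^4/2 - 2*x^3 - 3*x^2 at the endpoints):
  F(1) − F(−1) = -7/2 − (1/2) = -4.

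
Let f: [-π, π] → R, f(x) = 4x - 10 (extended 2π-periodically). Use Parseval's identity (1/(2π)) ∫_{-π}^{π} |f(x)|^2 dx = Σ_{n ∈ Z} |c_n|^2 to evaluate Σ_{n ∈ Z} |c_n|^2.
Σ |c_n|^2 = 16π^2/3 + 100

Expand and integrate term by term over [-π, π]:
  ∫ (4x)^2 dx = 16·(2π^3/3); ∫ 2·4·(-10)·x dx = 0 (odd integrand); ∫ (-10)^2 dx = 100·2π.
So (1/(2π)) ∫_{-π}^{π} (4x - 10)^2 dx = 16π^2/3 + 100 = 16π^2/3 + 100.
Parseval ⇒ Σ |c_n|^2 = 16π^2/3 + 100.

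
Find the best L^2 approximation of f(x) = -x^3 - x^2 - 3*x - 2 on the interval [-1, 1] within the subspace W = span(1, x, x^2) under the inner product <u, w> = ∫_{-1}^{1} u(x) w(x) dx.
g(x) = -x^2 - 18*x/5 - 2

The best approximation g ∈ W is the orthogonal projection of f onto W. Writing g = a_0 + a_1 x + a_2 x^2, the coefficients solve the normal equations G · a = b where
  G_{ij} = <φ_i, φ_j> and b_i = <f, φ_i>, with φ_0 = 1, φ_1 = x, φ_2 = x^2.
G =
  [2, 0, 2/3]
  [0, 2/3, 0]
  [2/3, 0, 2/5],
b = (-14/3, -12/5, -26/15).
Solving gives a_0 = -2, a_1 = -18/5, a_2 = -1, so
  g(x) = -x^2 - 18*x/5 - 2.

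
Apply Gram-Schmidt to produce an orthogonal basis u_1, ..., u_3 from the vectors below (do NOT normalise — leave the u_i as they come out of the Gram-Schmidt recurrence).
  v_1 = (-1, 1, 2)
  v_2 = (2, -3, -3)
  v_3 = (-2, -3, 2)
Orthogonal basis:
  u_1 = (-1, 1, 2)
  u_2 = (1/6, -7/6, 2/3)
  u_3 = (-21/11, -7/11, -7/11)

Apply the Gram-Schmidt recurrence
  u_1 = v_1
  u_i = v_i − Σ_{j<i} ((v_i · u_j) / (u_j · u_j)) · u_j.

Step by step this gives:
  u_1 = (-1, 1, 2)
  u_2 = (1/6, -7/6, 2/3)
  u_3 = (-21/11, -7/11, -7/11)

Orthogonality check:
  u_2 · u_1 = 0 (should be 0)
  u_3 · u_1 = 0 (should be 0)
  u_3 · u_2 = 0 (should be 0)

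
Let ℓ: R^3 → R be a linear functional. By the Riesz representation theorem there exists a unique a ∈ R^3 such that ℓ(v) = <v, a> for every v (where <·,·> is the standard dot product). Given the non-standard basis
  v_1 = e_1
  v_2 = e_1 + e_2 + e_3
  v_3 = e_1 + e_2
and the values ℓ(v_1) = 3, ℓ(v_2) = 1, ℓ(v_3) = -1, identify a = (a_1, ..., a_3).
a = (3, -4, 2)

Write a = (a_1, ..., a_3) in the standard basis. For each basis vector v_i, ℓ(v_i) = <v_i, a> is a linear equation in the a_j's. Collect the n equations into a matrix system V a = ℓ, where row i of V is v_i (expressed in the standard basis). Since V is invertible (lower-triangular with 1s on the diagonal, up to permutation), solve by back-substitution:
  V =
[[1, 0, 0],
 [1, 1, 1],
 [1, 1, 0]]
  V a = (3, 1, -1)
Solving gives a = (3, -4, 2).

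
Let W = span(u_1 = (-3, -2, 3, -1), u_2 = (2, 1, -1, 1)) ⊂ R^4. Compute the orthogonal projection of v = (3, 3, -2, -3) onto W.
proj_W(v) = (26/17, 28/17, -58/17, -2/17)

Set up U = [u_1 | ... | u_2] ∈ R^(4×2). The projector onto W = col(U) is P = U (U^T U)^(-1) U^T.
Compute U^T U =
  [23, -12]
  [-12, 7],
and U^T v = (-18, 8).
Solve U^T U · c = U^T v for the coefficients: c = (-30/17, -32/17). The projection is proj_W(v) = U c.
Check: (v - proj_W(v)) · u_1 = 0  (should be 0).
Check: (v - proj_W(v)) · u_2 = 0  (should be 0).
Result: proj_W(v) = (26/17, 28/17, -58/17, -2/17).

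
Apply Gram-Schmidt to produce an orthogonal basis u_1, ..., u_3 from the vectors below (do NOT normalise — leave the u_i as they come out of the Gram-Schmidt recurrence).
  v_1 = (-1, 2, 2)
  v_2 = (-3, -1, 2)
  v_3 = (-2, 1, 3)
Orthogonal basis:
  u_1 = (-1, 2, 2)
  u_2 = (-22/9, -19/9, 8/9)
  u_3 = (30/101, -20/101, 35/101)

Apply the Gram-Schmidt recurrence
  u_1 = v_1
  u_i = v_i − Σ_{j<i} ((v_i · u_j) / (u_j · u_j)) · u_j.

Step by step this gives:
  u_1 = (-1, 2, 2)
  u_2 = (-22/9, -19/9, 8/9)
  u_3 = (30/101, -20/101, 35/101)

Orthogonality check:
  u_2 · u_1 = 0 (should be 0)
  u_3 · u_1 = 0 (should be 0)
  u_3 · u_2 = 0 (should be 0)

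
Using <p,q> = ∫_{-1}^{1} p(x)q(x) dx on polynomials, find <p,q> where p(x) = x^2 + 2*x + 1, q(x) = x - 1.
<p,q> = -4/3

Expand the product: p(x)·q(x) = x^3 + x^2 - x - 1.
∫_{-1}^{1} of each monomial x^k gives [2/(k+1) if k even, 0 if k odd]. Integrating term-by-term (or equivalently evaluating the antiderivative F(x) = x^4/4 + x^3/3 - x^2/2 - x at the endpoints):
  F(1) − F(−1) = -11/12 − (5/12) = -4/3.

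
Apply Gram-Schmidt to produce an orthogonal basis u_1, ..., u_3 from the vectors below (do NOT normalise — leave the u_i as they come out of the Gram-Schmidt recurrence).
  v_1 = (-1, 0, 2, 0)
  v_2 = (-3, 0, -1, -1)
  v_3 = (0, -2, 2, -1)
Orthogonal basis:
  u_1 = (-1, 0, 2, 0)
  u_2 = (-14/5, 0, -7/5, -1)
  u_3 = (1/3, -2, 1/6, -7/6)

Apply the Gram-Schmidt recurrence
  u_1 = v_1
  u_i = v_i − Σ_{j<i} ((v_i · u_j) / (u_j · u_j)) · u_j.

Step by step this gives:
  u_1 = (-1, 0, 2, 0)
  u_2 = (-14/5, 0, -7/5, -1)
  u_3 = (1/3, -2, 1/6, -7/6)

Orthogonality check:
  u_2 · u_1 = 0 (should be 0)
  u_3 · u_1 = 0 (should be 0)
  u_3 · u_2 = 0 (should be 0)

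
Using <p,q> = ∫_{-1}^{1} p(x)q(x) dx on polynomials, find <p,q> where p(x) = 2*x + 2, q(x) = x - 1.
<p,q> = -8/3

Expand the product: p(x)·q(x) = 2*x^2 - 2.
∫_{-1}^{1} of each monomial x^k gives [2/(k+1) if k even, 0 if k odd]. Integrating term-by-term (or equivalently evaluating the antiderivative F(x) = 2*x^3/3 - 2*x at the endpoints):
  F(1) − F(−1) = -4/3 − (4/3) = -8/3.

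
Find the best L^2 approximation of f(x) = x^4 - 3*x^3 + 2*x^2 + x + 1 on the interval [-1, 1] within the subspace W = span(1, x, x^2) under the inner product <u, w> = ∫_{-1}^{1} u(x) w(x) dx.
g(x) = 20*x^2/7 - 4*x/5 + 32/35

The best approximation g ∈ W is the orthogonal projection of f onto W. Writing g = a_0 + a_1 x + a_2 x^2, the coefficients solve the normal equations G · a = b where
  G_{ij} = <φ_i, φ_j> and b_i = <f, φ_i>, with φ_0 = 1, φ_1 = x, φ_2 = x^2.
G =
  [2, 0, 2/3]
  [0, 2/3, 0]
  [2/3, 0, 2/5],
b = (56/15, -8/15, 184/105).
Solving gives a_0 = 32/35, a_1 = -4/5, a_2 = 20/7, so
  g(x) = 20*x^2/7 - 4*x/5 + 32/35.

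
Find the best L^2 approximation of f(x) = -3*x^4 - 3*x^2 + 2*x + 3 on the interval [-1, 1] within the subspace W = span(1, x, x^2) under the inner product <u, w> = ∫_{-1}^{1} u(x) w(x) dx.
g(x) = -39*x^2/7 + 2*x + 114/35

The best approximation g ∈ W is the orthogonal projection of f onto W. Writing g = a_0 + a_1 x + a_2 x^2, the coefficients solve the normal equations G · a = b where
  G_{ij} = <φ_i, φ_j> and b_i = <f, φ_i>, with φ_0 = 1, φ_1 = x, φ_2 = x^2.
G =
  [2, 0, 2/3]
  [0, 2/3, 0]
  [2/3, 0, 2/5],
b = (14/5, 4/3, -2/35).
Solving gives a_0 = 114/35, a_1 = 2, a_2 = -39/7, so
  g(x) = -39*x^2/7 + 2*x + 114/35.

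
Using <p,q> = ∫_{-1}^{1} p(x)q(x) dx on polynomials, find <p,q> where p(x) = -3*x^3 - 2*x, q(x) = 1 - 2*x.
<p,q> = 76/15

Expand the product: p(x)·q(x) = 6*x^4 - 3*x^3 + 4*x^2 - 2*x.
∫_{-1}^{1} of each monomial x^k gives [2/(k+1) if k even, 0 if k odd]. Integrating term-by-term (or equivalently evaluating the antiderivative F(x) = 6*x^5/5 - 3*x^4/4 + 4*x^3/3 - x^2 at the endpoints):
  F(1) − F(−1) = 47/60 − (-257/60) = 76/15.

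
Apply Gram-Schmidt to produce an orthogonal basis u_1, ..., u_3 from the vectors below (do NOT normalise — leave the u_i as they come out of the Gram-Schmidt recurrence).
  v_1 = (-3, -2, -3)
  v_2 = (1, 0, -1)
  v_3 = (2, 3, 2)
Orthogonal basis:
  u_1 = (-3, -2, -3)
  u_2 = (1, 0, -1)
  u_3 = (-5/11, 15/11, -5/11)

Apply the Gram-Schmidt recurrence
  u_1 = v_1
  u_i = v_i − Σ_{j<i} ((v_i · u_j) / (u_j · u_j)) · u_j.

Step by step this gives:
  u_1 = (-3, -2, -3)
  u_2 = (1, 0, -1)
  u_3 = (-5/11, 15/11, -5/11)

Orthogonality check:
  u_2 · u_1 = 0 (should be 0)
  u_3 · u_1 = 0 (should be 0)
  u_3 · u_2 = 0 (should be 0)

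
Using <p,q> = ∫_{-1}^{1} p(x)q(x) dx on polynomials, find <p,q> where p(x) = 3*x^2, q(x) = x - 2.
<p,q> = -4

Expand the product: p(x)·q(x) = 3*x^3 - 6*x^2.
∫_{-1}^{1} of each monomial x^k gives [2/(k+1) if k even, 0 if k odd]. Integrating term-by-term (or equivalently evaluating the antiderivative F(x) = 3*x^4/4 - 2*x^3 at the endpoints):
  F(1) − F(−1) = -5/4 − (11/4) = -4.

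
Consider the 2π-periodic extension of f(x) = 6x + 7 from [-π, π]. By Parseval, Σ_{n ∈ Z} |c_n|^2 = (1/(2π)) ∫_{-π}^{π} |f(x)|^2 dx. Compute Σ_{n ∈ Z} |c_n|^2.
Σ |c_n|^2 = 12π^2 + 49

Expand and integrate term by term over [-π, π]:
  ∫ (6x)^2 dx = 36·(2π^3/3); ∫ 2·6·(7)·x dx = 0 (odd integrand); ∫ 7^2 dx = 49·2π.
So (1/(2π)) ∫_{-π}^{π} (6x + 7)^2 dx = 36π^2/3 + 49 = 12π^2 + 49.
Parseval ⇒ Σ |c_n|^2 = 12π^2 + 49.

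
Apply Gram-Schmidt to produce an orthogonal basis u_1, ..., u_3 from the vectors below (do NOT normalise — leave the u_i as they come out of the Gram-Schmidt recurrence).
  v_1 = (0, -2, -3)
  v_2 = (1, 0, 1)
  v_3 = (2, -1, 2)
Orthogonal basis:
  u_1 = (0, -2, -3)
  u_2 = (1, -6/13, 4/13)
  u_3 = (-6/17, -9/17, 6/17)

Apply the Gram-Schmidt recurrence
  u_1 = v_1
  u_i = v_i − Σ_{j<i} ((v_i · u_j) / (u_j · u_j)) · u_j.

Step by step this gives:
  u_1 = (0, -2, -3)
  u_2 = (1, -6/13, 4/13)
  u_3 = (-6/17, -9/17, 6/17)

Orthogonality check:
  u_2 · u_1 = 0 (should be 0)
  u_3 · u_1 = 0 (should be 0)
  u_3 · u_2 = 0 (should be 0)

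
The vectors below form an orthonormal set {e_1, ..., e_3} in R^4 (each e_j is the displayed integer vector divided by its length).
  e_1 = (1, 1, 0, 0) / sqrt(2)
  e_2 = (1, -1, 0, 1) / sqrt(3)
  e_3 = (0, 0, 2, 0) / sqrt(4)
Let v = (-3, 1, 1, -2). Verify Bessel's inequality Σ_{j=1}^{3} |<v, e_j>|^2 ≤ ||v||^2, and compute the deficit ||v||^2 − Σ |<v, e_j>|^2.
Σ |<v, e_j>|^2 = 15; ||v||^2 = 15; deficit = 0

Write each e_j = u_j / sqrt(<u_j, u_j>) where u_j is the displayed integer vector. Then <v, e_j> = <v, u_j> / sqrt(<u_j, u_j>), so |<v, e_j>|^2 = <v, u_j>^2 / <u_j, u_j>.
Coefficients: <v, e_1> = -2/sqrt(2), <v, e_2> = -6/sqrt(3), <v, e_3> = 2/sqrt(4).
Square and sum: Σ |<v, e_j>|^2 = 15.
Compute ||v||^2 = v·v = 15.
Deficit = 15 − 15 = 0 ≥ 0, confirming Bessel's inequality. (The deficit equals ||v − Σ <v,e_j> e_j||^2, the squared distance from v to span{e_j}.)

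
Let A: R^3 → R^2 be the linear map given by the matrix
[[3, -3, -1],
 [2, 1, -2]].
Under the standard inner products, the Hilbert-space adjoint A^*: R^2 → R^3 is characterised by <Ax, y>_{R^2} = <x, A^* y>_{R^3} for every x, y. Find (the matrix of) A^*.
A^* = A^T =
[[3, 2],
 [-3, 1],
 [-1, -2]]

For real matrices with standard dot products, the defining identity <Ax, y> = <x, A^* y> gives (Ax)^T y = x^T (A^*) y, i.e. x^T A^T y = x^T (A^*) y. Since this holds for all x, y, we must have A^* = A^T. Therefore
A^* =
[[3, 2],
 [-3, 1],
 [-1, -2]].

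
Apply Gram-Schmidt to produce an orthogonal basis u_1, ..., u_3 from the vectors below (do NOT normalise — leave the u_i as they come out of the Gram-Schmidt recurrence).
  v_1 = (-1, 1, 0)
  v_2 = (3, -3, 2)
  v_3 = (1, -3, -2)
Orthogonal basis:
  u_1 = (-1, 1, 0)
  u_2 = (0, 0, 2)
  u_3 = (-1, -1, 0)

Apply the Gram-Schmidt recurrence
  u_1 = v_1
  u_i = v_i − Σ_{j<i} ((v_i · u_j) / (u_j · u_j)) · u_j.

Step by step this gives:
  u_1 = (-1, 1, 0)
  u_2 = (0, 0, 2)
  u_3 = (-1, -1, 0)

Orthogonality check:
  u_2 · u_1 = 0 (should be 0)
  u_3 · u_1 = 0 (should be 0)
  u_3 · u_2 = 0 (should be 0)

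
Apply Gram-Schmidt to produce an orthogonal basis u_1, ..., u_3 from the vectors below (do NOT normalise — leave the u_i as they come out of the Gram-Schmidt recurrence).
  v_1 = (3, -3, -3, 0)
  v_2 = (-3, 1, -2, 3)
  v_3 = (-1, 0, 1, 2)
Orthogonal basis:
  u_1 = (3, -3, -3, 0)
  u_2 = (-7/3, 1/3, -8/3, 3)
  u_3 = (18/65, -49/65, 67/65, 79/65)

Apply the Gram-Schmidt recurrence
  u_1 = v_1
  u_i = v_i − Σ_{j<i} ((v_i · u_j) / (u_j · u_j)) · u_j.

Step by step this gives:
  u_1 = (3, -3, -3, 0)
  u_2 = (-7/3, 1/3, -8/3, 3)
  u_3 = (18/65, -49/65, 67/65, 79/65)

Orthogonality check:
  u_2 · u_1 = 0 (should be 0)
  u_3 · u_1 = 0 (should be 0)
  u_3 · u_2 = 0 (should be 0)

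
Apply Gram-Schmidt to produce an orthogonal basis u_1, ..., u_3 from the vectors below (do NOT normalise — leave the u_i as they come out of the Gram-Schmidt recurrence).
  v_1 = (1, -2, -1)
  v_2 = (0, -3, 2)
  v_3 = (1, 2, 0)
Orthogonal basis:
  u_1 = (1, -2, -1)
  u_2 = (-2/3, -5/3, 8/3)
  u_3 = (77/62, 11/31, 33/62)

Apply the Gram-Schmidt recurrence
  u_1 = v_1
  u_i = v_i − Σ_{j<i} ((v_i · u_j) / (u_j · u_j)) · u_j.

Step by step this gives:
  u_1 = (1, -2, -1)
  u_2 = (-2/3, -5/3, 8/3)
  u_3 = (77/62, 11/31, 33/62)

Orthogonality check:
  u_2 · u_1 = 0 (should be 0)
  u_3 · u_1 = 0 (should be 0)
  u_3 · u_2 = 0 (should be 0)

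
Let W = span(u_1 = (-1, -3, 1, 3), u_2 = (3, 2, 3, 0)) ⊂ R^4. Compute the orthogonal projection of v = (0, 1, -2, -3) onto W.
proj_W(v) = (-40/101, 167/101, -206/101, -249/101)

Set up U = [u_1 | ... | u_2] ∈ R^(4×2). The projector onto W = col(U) is P = U (U^T U)^(-1) U^T.
Compute U^T U =
  [20, -6]
  [-6, 22],
and U^T v = (-14, -4).
Solve U^T U · c = U^T v for the coefficients: c = (-83/101, -41/101). The projection is proj_W(v) = U c.
Check: (v - proj_W(v)) · u_1 = 0  (should be 0).
Check: (v - proj_W(v)) · u_2 = 0  (should be 0).
Result: proj_W(v) = (-40/101, 167/101, -206/101, -249/101).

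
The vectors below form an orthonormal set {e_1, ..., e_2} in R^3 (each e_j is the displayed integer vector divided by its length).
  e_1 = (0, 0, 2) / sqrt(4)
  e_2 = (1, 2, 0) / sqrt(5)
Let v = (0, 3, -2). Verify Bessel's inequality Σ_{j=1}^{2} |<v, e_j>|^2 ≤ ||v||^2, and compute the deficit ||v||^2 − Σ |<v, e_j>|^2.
Σ |<v, e_j>|^2 = 56/5; ||v||^2 = 13; deficit = 9/5

Write each e_j = u_j / sqrt(<u_j, u_j>) where u_j is the displayed integer vector. Then <v, e_j> = <v, u_j> / sqrt(<u_j, u_j>), so |<v, e_j>|^2 = <v, u_j>^2 / <u_j, u_j>.
Coefficients: <v, e_1> = -4/sqrt(4), <v, e_2> = 6/sqrt(5).
Square and sum: Σ |<v, e_j>|^2 = 56/5.
Compute ||v||^2 = v·v = 13.
Deficit = 13 − 56/5 = 9/5 ≥ 0, confirming Bessel's inequality. (The deficit equals ||v − Σ <v,e_j> e_j||^2, the squared distance from v to span{e_j}.)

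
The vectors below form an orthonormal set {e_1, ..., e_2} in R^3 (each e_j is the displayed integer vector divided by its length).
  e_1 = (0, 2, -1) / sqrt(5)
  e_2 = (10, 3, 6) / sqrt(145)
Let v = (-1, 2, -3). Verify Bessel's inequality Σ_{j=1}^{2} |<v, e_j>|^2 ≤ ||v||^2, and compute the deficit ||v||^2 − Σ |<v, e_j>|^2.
Σ |<v, e_j>|^2 = 381/29; ||v||^2 = 14; deficit = 25/29

Write each e_j = u_j / sqrt(<u_j, u_j>) where u_j is the displayed integer vector. Then <v, e_j> = <v, u_j> / sqrt(<u_j, u_j>), so |<v, e_j>|^2 = <v, u_j>^2 / <u_j, u_j>.
Coefficients: <v, e_1> = 7/sqrt(5), <v, e_2> = -22/sqrt(145).
Square and sum: Σ |<v, e_j>|^2 = 381/29.
Compute ||v||^2 = v·v = 14.
Deficit = 14 − 381/29 = 25/29 ≥ 0, confirming Bessel's inequality. (The deficit equals ||v − Σ <v,e_j> e_j||^2, the squared distance from v to span{e_j}.)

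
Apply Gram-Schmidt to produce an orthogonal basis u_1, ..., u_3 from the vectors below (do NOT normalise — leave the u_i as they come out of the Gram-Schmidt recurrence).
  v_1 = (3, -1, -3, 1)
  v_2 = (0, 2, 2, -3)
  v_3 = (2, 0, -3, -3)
Orthogonal basis:
  u_1 = (3, -1, -3, 1)
  u_2 = (33/20, 29/20, 7/20, -49/20)
  u_3 = (-91/73, -49/73, -110/73, -106/73)

Apply the Gram-Schmidt recurrence
  u_1 = v_1
  u_i = v_i − Σ_{j<i} ((v_i · u_j) / (u_j · u_j)) · u_j.

Step by step this gives:
  u_1 = (3, -1, -3, 1)
  u_2 = (33/20, 29/20, 7/20, -49/20)
  u_3 = (-91/73, -49/73, -110/73, -106/73)

Orthogonality check:
  u_2 · u_1 = 0 (should be 0)
  u_3 · u_1 = 0 (should be 0)
  u_3 · u_2 = 0 (should be 0)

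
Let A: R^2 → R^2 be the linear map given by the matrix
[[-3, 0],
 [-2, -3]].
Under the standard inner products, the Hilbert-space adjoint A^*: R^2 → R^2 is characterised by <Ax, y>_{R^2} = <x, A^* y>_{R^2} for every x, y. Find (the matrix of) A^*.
A^* = A^T =
[[-3, -2],
 [0, -3]]

For real matrices with standard dot products, the defining identity <Ax, y> = <x, A^* y> gives (Ax)^T y = x^T (A^*) y, i.e. x^T A^T y = x^T (A^*) y. Since this holds for all x, y, we must have A^* = A^T. Therefore
A^* =
[[-3, -2],
 [0, -3]].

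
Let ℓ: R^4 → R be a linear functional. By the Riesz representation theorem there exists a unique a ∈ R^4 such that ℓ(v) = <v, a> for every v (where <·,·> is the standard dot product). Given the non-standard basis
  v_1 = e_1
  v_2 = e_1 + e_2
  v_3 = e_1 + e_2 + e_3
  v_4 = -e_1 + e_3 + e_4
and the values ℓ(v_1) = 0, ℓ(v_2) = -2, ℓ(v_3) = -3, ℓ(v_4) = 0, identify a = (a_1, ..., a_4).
a = (0, -2, -1, 1)

Write a = (a_1, ..., a_4) in the standard basis. For each basis vector v_i, ℓ(v_i) = <v_i, a> is a linear equation in the a_j's. Collect the n equations into a matrix system V a = ℓ, where row i of V is v_i (expressed in the standard basis). Since V is invertible (lower-triangular with 1s on the diagonal, up to permutation), solve by back-substitution:
  V =
[[1, 0, 0, 0],
 [1, 1, 0, 0],
 [1, 1, 1, 0],
 [-1, 0, 1, 1]]
  V a = (0, -2, -3, 0)
Solving gives a = (0, -2, -1, 1).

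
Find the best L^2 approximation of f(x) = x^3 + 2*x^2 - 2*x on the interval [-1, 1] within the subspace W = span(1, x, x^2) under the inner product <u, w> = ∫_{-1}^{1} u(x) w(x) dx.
g(x) = 2*x^2 - 7*x/5

The best approximation g ∈ W is the orthogonal projection of f onto W. Writing g = a_0 + a_1 x + a_2 x^2, the coefficients solve the normal equations G · a = b where
  G_{ij} = <φ_i, φ_j> and b_i = <f, φ_i>, with φ_0 = 1, φ_1 = x, φ_2 = x^2.
G =
  [2, 0, 2/3]
  [0, 2/3, 0]
  [2/3, 0, 2/5],
b = (4/3, -14/15, 4/5).
Solving gives a_0 = 0, a_1 = -7/5, a_2 = 2, so
  g(x) = 2*x^2 - 7*x/5.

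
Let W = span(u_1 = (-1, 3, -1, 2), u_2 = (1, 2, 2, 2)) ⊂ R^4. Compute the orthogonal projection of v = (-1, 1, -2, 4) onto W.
proj_W(v) = (-85/73, 395/146, -193/146, 124/73)

Set up U = [u_1 | ... | u_2] ∈ R^(4×2). The projector onto W = col(U) is P = U (U^T U)^(-1) U^T.
Compute U^T U =
  [15, 7]
  [7, 13],
and U^T v = (14, 5).
Solve U^T U · c = U^T v for the coefficients: c = (147/146, -23/146). The projection is proj_W(v) = U c.
Check: (v - proj_W(v)) · u_1 = 0  (should be 0).
Check: (v - proj_W(v)) · u_2 = 0  (should be 0).
Result: proj_W(v) = (-85/73, 395/146, -193/146, 124/73).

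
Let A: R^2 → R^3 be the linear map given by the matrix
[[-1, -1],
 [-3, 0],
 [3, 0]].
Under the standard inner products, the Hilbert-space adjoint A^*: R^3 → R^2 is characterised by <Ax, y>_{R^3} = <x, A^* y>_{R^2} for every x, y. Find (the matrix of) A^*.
A^* = A^T =
[[-1, -3, 3],
 [-1, 0, 0]]

For real matrices with standard dot products, the defining identity <Ax, y> = <x, A^* y> gives (Ax)^T y = x^T (A^*) y, i.e. x^T A^T y = x^T (A^*) y. Since this holds for all x, y, we must have A^* = A^T. Therefore
A^* =
[[-1, -3, 3],
 [-1, 0, 0]].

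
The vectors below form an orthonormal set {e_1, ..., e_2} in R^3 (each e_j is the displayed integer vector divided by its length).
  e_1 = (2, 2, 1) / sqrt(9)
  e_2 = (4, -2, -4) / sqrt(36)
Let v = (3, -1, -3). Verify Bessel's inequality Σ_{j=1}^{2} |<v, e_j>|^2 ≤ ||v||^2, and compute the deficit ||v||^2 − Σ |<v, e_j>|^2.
Σ |<v, e_j>|^2 = 170/9; ||v||^2 = 19; deficit = 1/9

Write each e_j = u_j / sqrt(<u_j, u_j>) where u_j is the displayed integer vector. Then <v, e_j> = <v, u_j> / sqrt(<u_j, u_j>), so |<v, e_j>|^2 = <v, u_j>^2 / <u_j, u_j>.
Coefficients: <v, e_1> = 1/sqrt(9), <v, e_2> = 26/sqrt(36).
Square and sum: Σ |<v, e_j>|^2 = 170/9.
Compute ||v||^2 = v·v = 19.
Deficit = 19 − 170/9 = 1/9 ≥ 0, confirming Bessel's inequality. (The deficit equals ||v − Σ <v,e_j> e_j||^2, the squared distance from v to span{e_j}.)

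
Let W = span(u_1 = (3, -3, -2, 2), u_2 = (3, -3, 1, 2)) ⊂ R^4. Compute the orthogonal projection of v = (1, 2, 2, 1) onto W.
proj_W(v) = (-3/22, 3/22, 2, -1/11)

Set up U = [u_1 | ... | u_2] ∈ R^(4×2). The projector onto W = col(U) is P = U (U^T U)^(-1) U^T.
Compute U^T U =
  [26, 20]
  [20, 23],
and U^T v = (-5, 1).
Solve U^T U · c = U^T v for the coefficients: c = (-15/22, 7/11). The projection is proj_W(v) = U c.
Check: (v - proj_W(v)) · u_1 = 0  (should be 0).
Check: (v - proj_W(v)) · u_2 = 0  (should be 0).
Result: proj_W(v) = (-3/22, 3/22, 2, -1/11).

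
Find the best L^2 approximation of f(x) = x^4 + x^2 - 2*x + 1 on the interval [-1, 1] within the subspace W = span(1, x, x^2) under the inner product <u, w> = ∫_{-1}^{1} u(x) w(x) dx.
g(x) = 13*x^2/7 - 2*x + 32/35

The best approximation g ∈ W is the orthogonal projection of f onto W. Writing g = a_0 + a_1 x + a_2 x^2, the coefficients solve the normal equations G · a = b where
  G_{ij} = <φ_i, φ_j> and b_i = <f, φ_i>, with φ_0 = 1, φ_1 = x, φ_2 = x^2.
G =
  [2, 0, 2/3]
  [0, 2/3, 0]
  [2/3, 0, 2/5],
b = (46/15, -4/3, 142/105).
Solving gives a_0 = 32/35, a_1 = -2, a_2 = 13/7, so
  g(x) = 13*x^2/7 - 2*x + 32/35.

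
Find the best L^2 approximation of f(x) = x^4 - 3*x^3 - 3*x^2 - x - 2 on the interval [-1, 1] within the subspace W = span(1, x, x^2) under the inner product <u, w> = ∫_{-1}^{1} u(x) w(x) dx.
g(x) = -15*x^2/7 - 14*x/5 - 73/35

The best approximation g ∈ W is the orthogonal projection of f onto W. Writing g = a_0 + a_1 x + a_2 x^2, the coefficients solve the normal equations G · a = b where
  G_{ij} = <φ_i, φ_j> and b_i = <f, φ_i>, with φ_0 = 1, φ_1 = x, φ_2 = x^2.
G =
  [2, 0, 2/3]
  [0, 2/3, 0]
  [2/3, 0, 2/5],
b = (-28/5, -28/15, -236/105).
Solving gives a_0 = -73/35, a_1 = -14/5, a_2 = -15/7, so
  g(x) = -15*x^2/7 - 14*x/5 - 73/35.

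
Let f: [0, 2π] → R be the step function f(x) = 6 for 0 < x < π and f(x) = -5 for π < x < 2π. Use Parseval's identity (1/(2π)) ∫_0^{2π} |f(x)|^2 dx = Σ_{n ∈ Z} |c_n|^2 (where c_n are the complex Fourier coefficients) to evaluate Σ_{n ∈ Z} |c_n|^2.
Σ |c_n|^2 = 61/2

Parseval equates the L^2 energy of f (normalised by 1/(2π)) with the ℓ^2 sum of its Fourier coefficients: (1/(2π)) ∫_0^{2π} |f|^2 = Σ |c_n|^2.
Compute the left side: (1/(2π)) [∫_0^π 6^2 dx + ∫_π^{2π} (-5)^2 dx] = (1/(2π)) · (36π + 25π) = (36 + 25)/2 = 61/2.
So Σ_{n ∈ Z} |c_n|^2 = 61/2.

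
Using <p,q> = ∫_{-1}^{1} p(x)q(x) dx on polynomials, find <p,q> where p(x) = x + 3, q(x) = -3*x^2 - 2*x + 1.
<p,q> = -4/3

Expand the product: p(x)·q(x) = -3*x^3 - 11*x^2 - 5*x + 3.
∫_{-1}^{1} of each monomial x^k gives [2/(k+1) if k even, 0 if k odd]. Integrating term-by-term (or equivalently evaluating the antiderivative F(x) = -3*x^4/4 - 11*x^3/3 - 5*x^2/2 + 3*x at the endpoints):
  F(1) − F(−1) = -47/12 − (-31/12) = -4/3.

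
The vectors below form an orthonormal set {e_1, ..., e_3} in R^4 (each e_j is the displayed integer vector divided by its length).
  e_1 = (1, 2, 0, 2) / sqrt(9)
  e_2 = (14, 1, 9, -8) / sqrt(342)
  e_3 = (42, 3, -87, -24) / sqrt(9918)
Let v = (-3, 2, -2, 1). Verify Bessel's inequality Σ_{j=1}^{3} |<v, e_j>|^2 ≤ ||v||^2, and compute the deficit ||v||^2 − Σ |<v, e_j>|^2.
Σ |<v, e_j>|^2 = 401/29; ||v||^2 = 18; deficit = 121/29

Write each e_j = u_j / sqrt(<u_j, u_j>) where u_j is the displayed integer vector. Then <v, e_j> = <v, u_j> / sqrt(<u_j, u_j>), so |<v, e_j>|^2 = <v, u_j>^2 / <u_j, u_j>.
Coefficients: <v, e_1> = 3/sqrt(9), <v, e_2> = -66/sqrt(342), <v, e_3> = 30/sqrt(9918).
Square and sum: Σ |<v, e_j>|^2 = 401/29.
Compute ||v||^2 = v·v = 18.
Deficit = 18 − 401/29 = 121/29 ≥ 0, confirming Bessel's inequality. (The deficit equals ||v − Σ <v,e_j> e_j||^2, the squared distance from v to span{e_j}.)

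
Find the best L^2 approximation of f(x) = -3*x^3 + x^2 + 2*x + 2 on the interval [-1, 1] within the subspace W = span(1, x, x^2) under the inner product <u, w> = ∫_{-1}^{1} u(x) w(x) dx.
g(x) = x^2 + x/5 + 2

The best approximation g ∈ W is the orthogonal projection of f onto W. Writing g = a_0 + a_1 x + a_2 x^2, the coefficients solve the normal equations G · a = b where
  G_{ij} = <φ_i, φ_j> and b_i = <f, φ_i>, with φ_0 = 1, φ_1 = x, φ_2 = x^2.
G =
  [2, 0, 2/3]
  [0, 2/3, 0]
  [2/3, 0, 2/5],
b = (14/3, 2/15, 26/15).
Solving gives a_0 = 2, a_1 = 1/5, a_2 = 1, so
  g(x) = x^2 + x/5 + 2.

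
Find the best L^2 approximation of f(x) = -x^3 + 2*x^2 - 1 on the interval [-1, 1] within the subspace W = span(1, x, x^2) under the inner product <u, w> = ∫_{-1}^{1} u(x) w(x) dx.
g(x) = 2*x^2 - 3*x/5 - 1

The best approximation g ∈ W is the orthogonal projection of f onto W. Writing g = a_0 + a_1 x + a_2 x^2, the coefficients solve the normal equations G · a = b where
  G_{ij} = <φ_i, φ_j> and b_i = <f, φ_i>, with φ_0 = 1, φ_1 = x, φ_2 = x^2.
G =
  [2, 0, 2/3]
  [0, 2/3, 0]
  [2/3, 0, 2/5],
b = (-2/3, -2/5, 2/15).
Solving gives a_0 = -1, a_1 = -3/5, a_2 = 2, so
  g(x) = 2*x^2 - 3*x/5 - 1.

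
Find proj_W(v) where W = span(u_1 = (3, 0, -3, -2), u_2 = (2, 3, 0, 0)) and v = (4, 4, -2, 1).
proj_W(v) = (476/125, 516/125, -132/125, -88/125)

Set up U = [u_1 | ... | u_2] ∈ R^(4×2). The projector onto W = col(U) is P = U (U^T U)^(-1) U^T.
Compute U^T U =
  [22, 6]
  [6, 13],
and U^T v = (16, 20).
Solve U^T U · c = U^T v for the coefficients: c = (44/125, 172/125). The projection is proj_W(v) = U c.
Check: (v - proj_W(v)) · u_1 = 0  (should be 0).
Check: (v - proj_W(v)) · u_2 = 0  (should be 0).
Result: proj_W(v) = (476/125, 516/125, -132/125, -88/125).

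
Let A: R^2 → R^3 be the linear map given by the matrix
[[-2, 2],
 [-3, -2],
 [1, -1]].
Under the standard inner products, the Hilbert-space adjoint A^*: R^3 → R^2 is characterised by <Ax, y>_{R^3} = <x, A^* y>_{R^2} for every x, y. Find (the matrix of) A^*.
A^* = A^T =
[[-2, -3, 1],
 [2, -2, -1]]

For real matrices with standard dot products, the defining identity <Ax, y> = <x, A^* y> gives (Ax)^T y = x^T (A^*) y, i.e. x^T A^T y = x^T (A^*) y. Since this holds for all x, y, we must have A^* = A^T. Therefore
A^* =
[[-2, -3, 1],
 [2, -2, -1]].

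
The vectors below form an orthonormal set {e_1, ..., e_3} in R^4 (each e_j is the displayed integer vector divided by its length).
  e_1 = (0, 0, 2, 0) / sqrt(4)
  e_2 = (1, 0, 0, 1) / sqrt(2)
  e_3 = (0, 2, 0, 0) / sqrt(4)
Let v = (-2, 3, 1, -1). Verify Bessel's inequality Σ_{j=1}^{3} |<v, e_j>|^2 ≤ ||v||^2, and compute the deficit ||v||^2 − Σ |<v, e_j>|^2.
Σ |<v, e_j>|^2 = 29/2; ||v||^2 = 15; deficit = 1/2

Write each e_j = u_j / sqrt(<u_j, u_j>) where u_j is the displayed integer vector. Then <v, e_j> = <v, u_j> / sqrt(<u_j, u_j>), so |<v, e_j>|^2 = <v, u_j>^2 / <u_j, u_j>.
Coefficients: <v, e_1> = 2/sqrt(4), <v, e_2> = -3/sqrt(2), <v, e_3> = 6/sqrt(4).
Square and sum: Σ |<v, e_j>|^2 = 29/2.
Compute ||v||^2 = v·v = 15.
Deficit = 15 − 29/2 = 1/2 ≥ 0, confirming Bessel's inequality. (The deficit equals ||v − Σ <v,e_j> e_j||^2, the squared distance from v to span{e_j}.)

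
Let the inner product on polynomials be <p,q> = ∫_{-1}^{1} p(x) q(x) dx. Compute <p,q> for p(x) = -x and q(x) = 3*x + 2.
<p,q> = -2

Expand the product: p(x)·q(x) = -3*x^2 - 2*x.
∫_{-1}^{1} of each monomial x^k gives [2/(k+1) if k even, 0 if k odd]. Integrating term-by-term (or equivalently evaluating the antiderivative F(x) = -x^3 - x^2 at the endpoints):
  F(1) − F(−1) = -2 − (0) = -2.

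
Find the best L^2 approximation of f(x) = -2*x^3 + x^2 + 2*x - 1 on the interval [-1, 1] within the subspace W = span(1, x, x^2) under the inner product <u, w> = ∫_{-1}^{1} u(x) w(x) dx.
g(x) = x^2 + 4*x/5 - 1

The best approximation g ∈ W is the orthogonal projection of f onto W. Writing g = a_0 + a_1 x + a_2 x^2, the coefficients solve the normal equations G · a = b where
  G_{ij} = <φ_i, φ_j> and b_i = <f, φ_i>, with φ_0 = 1, φ_1 = x, φ_2 = x^2.
G =
  [2, 0, 2/3]
  [0, 2/3, 0]
  [2/3, 0, 2/5],
b = (-4/3, 8/15, -4/15).
Solving gives a_0 = -1, a_1 = 4/5, a_2 = 1, so
  g(x) = x^2 + 4*x/5 - 1.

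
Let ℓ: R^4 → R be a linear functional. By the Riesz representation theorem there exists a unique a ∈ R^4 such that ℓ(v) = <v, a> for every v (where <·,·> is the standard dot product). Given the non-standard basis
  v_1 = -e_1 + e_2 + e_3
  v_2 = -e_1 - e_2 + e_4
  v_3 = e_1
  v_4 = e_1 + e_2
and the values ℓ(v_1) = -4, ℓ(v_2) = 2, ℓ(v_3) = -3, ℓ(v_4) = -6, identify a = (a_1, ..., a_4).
a = (-3, -3, -4, -4)

Write a = (a_1, ..., a_4) in the standard basis. For each basis vector v_i, ℓ(v_i) = <v_i, a> is a linear equation in the a_j's. Collect the n equations into a matrix system V a = ℓ, where row i of V is v_i (expressed in the standard basis). Since V is invertible (lower-triangular with 1s on the diagonal, up to permutation), solve by back-substitution:
  V =
[[-1, 1, 1, 0],
 [-1, -1, 0, 1],
 [1, 0, 0, 0],
 [1, 1, 0, 0]]
  V a = (-4, 2, -3, -6)
Solving gives a = (-3, -3, -4, -4).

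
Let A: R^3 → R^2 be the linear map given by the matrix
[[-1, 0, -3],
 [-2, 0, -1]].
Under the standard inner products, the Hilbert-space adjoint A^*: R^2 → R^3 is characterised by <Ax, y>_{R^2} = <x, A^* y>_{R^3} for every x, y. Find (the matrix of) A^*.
A^* = A^T =
[[-1, -2],
 [0, 0],
 [-3, -1]]

For real matrices with standard dot products, the defining identity <Ax, y> = <x, A^* y> gives (Ax)^T y = x^T (A^*) y, i.e. x^T A^T y = x^T (A^*) y. Since this holds for all x, y, we must have A^* = A^T. Therefore
A^* =
[[-1, -2],
 [0, 0],
 [-3, -1]].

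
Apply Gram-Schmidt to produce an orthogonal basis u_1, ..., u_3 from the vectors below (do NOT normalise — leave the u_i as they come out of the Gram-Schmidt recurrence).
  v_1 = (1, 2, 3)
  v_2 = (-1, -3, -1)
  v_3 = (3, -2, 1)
Orthogonal basis:
  u_1 = (1, 2, 3)
  u_2 = (-2/7, -11/7, 8/7)
  u_3 = (28/9, -8/9, -4/9)

Apply the Gram-Schmidt recurrence
  u_1 = v_1
  u_i = v_i − Σ_{j<i} ((v_i · u_j) / (u_j · u_j)) · u_j.

Step by step this gives:
  u_1 = (1, 2, 3)
  u_2 = (-2/7, -11/7, 8/7)
  u_3 = (28/9, -8/9, -4/9)

Orthogonality check:
  u_2 · u_1 = 0 (should be 0)
  u_3 · u_1 = 0 (should be 0)
  u_3 · u_2 = 0 (should be 0)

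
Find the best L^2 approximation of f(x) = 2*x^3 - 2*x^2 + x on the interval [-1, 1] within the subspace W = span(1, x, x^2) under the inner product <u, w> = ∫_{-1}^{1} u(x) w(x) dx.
g(x) = -2*x^2 + 11*x/5

The best approximation g ∈ W is the orthogonal projection of f onto W. Writing g = a_0 + a_1 x + a_2 x^2, the coefficients solve the normal equations G · a = b where
  G_{ij} = <φ_i, φ_j> and b_i = <f, φ_i>, with φ_0 = 1, φ_1 = x, φ_2 = x^2.
G =
  [2, 0, 2/3]
  [0, 2/3, 0]
  [2/3, 0, 2/5],
b = (-4/3, 22/15, -4/5).
Solving gives a_0 = 0, a_1 = 11/5, a_2 = -2, so
  g(x) = -2*x^2 + 11*x/5.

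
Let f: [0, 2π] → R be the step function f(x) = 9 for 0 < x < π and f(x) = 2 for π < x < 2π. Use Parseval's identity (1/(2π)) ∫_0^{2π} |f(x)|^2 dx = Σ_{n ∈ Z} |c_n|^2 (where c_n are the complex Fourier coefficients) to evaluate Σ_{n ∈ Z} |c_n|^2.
Σ |c_n|^2 = 85/2

Parseval equates the L^2 energy of f (normalised by 1/(2π)) with the ℓ^2 sum of its Fourier coefficients: (1/(2π)) ∫_0^{2π} |f|^2 = Σ |c_n|^2.
Compute the left side: (1/(2π)) [∫_0^π 9^2 dx + ∫_π^{2π} 2^2 dx] = (1/(2π)) · (81π + 4π) = (81 + 4)/2 = 85/2.
So Σ_{n ∈ Z} |c_n|^2 = 85/2.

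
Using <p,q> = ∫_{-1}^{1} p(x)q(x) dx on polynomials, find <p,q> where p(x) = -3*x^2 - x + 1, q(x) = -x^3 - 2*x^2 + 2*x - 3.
<p,q> = 2/15

Expand the product: p(x)·q(x) = 3*x^5 + 7*x^4 - 5*x^3 + 5*x^2 + 5*x - 3.
∫_{-1}^{1} of each monomial x^k gives [2/(k+1) if k even, 0 if k odd]. Integrating term-by-term (or equivalently evaluating the antiderivative F(x) = x^6/2 + 7*x^5/5 - 5*x^4/4 + 5*x^3/3 + 5*x^2/2 - 3*x at the endpoints):
  F(1) − F(−1) = 109/60 − (101/60) = 2/15.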